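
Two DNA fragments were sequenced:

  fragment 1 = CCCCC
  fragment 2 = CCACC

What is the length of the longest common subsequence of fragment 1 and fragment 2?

Match C at fragment 1[1]=fragment 2[1], C at fragment 1[2]=fragment 2[2], C at fragment 1[4]=fragment 2[4], C at fragment 1[5]=fragment 2[5] — 4 bases in the same relative order in both. Since dp[5][5] = 4, nothing longer is possible.

4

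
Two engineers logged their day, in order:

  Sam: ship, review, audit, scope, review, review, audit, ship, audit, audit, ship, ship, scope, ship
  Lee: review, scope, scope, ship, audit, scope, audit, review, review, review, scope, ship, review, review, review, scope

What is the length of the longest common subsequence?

7

Match ship (Sam #1, Lee #4), audit (Sam #3, Lee #5), scope (Sam #4, Lee #6), review (Sam #5, Lee #9), review (Sam #6, Lee #10), ship (Sam #8, Lee #12), scope (Sam #13, Lee #16) — 7 tasks in the same relative order in both. Since dp[14][16] = 7, nothing longer is possible.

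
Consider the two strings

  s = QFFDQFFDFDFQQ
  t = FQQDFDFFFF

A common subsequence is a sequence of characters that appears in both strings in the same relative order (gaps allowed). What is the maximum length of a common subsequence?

7

Pick Q (s #1, t #3), then F (s #3, t #5), then D (s #4, t #6), then F (s #6, t #7), then F (s #7, t #8), then F (s #9, t #9), then F (s #11, t #10); all 7 characters appear in both, in order. dp[13][10] = 7 confirms this is the maximum.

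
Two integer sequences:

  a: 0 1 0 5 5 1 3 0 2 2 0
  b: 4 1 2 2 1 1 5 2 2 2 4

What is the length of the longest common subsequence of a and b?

Match 1 (a #2, b #6) → 5 (a #4, b #7) → 2 (a #9, b #9) → 2 (a #10, b #10) — 4 values in the same relative order in both, and the DP table's final entry dp[11][11] is also 4, so no common subsequence is longer.

4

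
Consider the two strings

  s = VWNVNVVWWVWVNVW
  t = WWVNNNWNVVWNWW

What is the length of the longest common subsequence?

8

Pick V [1,3], then W [2,7], then N [5,8], then V [6,9], then V [7,10], then W [8,11], then W [11,13], then W [15,14]; all 8 characters appear in both, in order. dp[15][14] = 8 confirms this is the maximum.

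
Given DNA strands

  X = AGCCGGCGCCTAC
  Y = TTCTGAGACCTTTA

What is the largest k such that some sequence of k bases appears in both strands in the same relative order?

7

Pick C (X #3, Y #3); then G (X #5, Y #5); then G (X #6, Y #7); then C (X #7, Y #9); then C (X #9, Y #10); then T (X #11, Y #13); then A (X #12, Y #14); all 7 bases appear in both, in order. Since dp[13][14] = 7, nothing longer is possible.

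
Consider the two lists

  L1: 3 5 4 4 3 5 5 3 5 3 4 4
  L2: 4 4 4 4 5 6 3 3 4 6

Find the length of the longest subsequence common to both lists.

Pick 4 (L1 #3, L2 #3), then 4 (L1 #4, L2 #4), then 5 (L1 #6, L2 #5), then 3 (L1 #8, L2 #7), then 3 (L1 #10, L2 #8), then 4 (L1 #11, L2 #9); all 6 values appear in both, in order. The LCS DP gives dp[12][10] = 6, so this is optimal.

6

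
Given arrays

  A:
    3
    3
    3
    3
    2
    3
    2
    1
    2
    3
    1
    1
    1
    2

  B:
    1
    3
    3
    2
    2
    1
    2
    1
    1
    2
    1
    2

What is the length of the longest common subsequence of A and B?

10

Taking 3 (A #3, B #2); then 3 (A #4, B #3); then 2 (A #5, B #4); then 2 (A #7, B #5); then 1 (A #8, B #6); then 2 (A #9, B #7); then 1 (A #11, B #8); then 1 (A #12, B #9); then 1 (A #13, B #11); then 2 (A #14, B #12) gives a common subsequence of length 10. Since dp[14][12] = 10, nothing longer is possible.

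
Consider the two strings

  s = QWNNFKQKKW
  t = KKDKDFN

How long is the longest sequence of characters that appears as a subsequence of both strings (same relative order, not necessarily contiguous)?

Let dp[i][j] be the LCS length of the first i characters of s and the first j characters of t. dp[i][j] = dp[i-1][j-1]+1 when the i-th and j-th characters match, else max(dp[i-1][j], dp[i][j-1]).
    ·  K  K  D  K  D  F  N
 ·  0  0  0  0  0  0  0  0
 Q  0  0  0  0  0  0  0  0
 W  0  0  0  0  0  0  0  0
 N  0  0  0  0  0  0  0  1
 N  0  0  0  0  0  0  0  1
 F  0  0  0  0  0  0  1  1
 K  0  1  1  1  1  1  1  1
 Q  0  1  1  1  1  1  1  1
 K  0  1  2  2  2  2  2  2
 K  0  1  2  2  3  3  3  3
 W  0  1  2  2  3  3  3  3
dp[10][7] = 3. One LCS (by backtracking along matches): KKK.

3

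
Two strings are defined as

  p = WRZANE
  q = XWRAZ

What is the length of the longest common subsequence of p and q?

3

One common subsequence of length 3: W [1,2], R [2,3], Z [3,5]. dp[6][5] = 3 confirms this is the maximum.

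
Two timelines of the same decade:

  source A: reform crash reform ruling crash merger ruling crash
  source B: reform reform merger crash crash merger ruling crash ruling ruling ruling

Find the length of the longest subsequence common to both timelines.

6

Pick reform at source A[1]=source B[2]; then crash at source A[2]=source B[4]; then crash at source A[5]=source B[5]; then merger at source A[6]=source B[6]; then ruling at source A[7]=source B[7]; then crash at source A[8]=source B[8]; all 6 events appear in both, in order. The LCS DP gives dp[8][11] = 6, so this is optimal.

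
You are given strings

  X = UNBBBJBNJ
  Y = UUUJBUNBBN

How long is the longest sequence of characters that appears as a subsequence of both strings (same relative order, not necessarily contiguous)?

One common subsequence of length 5: U [1,6], then N [2,7], then B [5,8], then B [7,9], then N [8,10]. The LCS DP gives dp[9][10] = 5, so this is optimal.

5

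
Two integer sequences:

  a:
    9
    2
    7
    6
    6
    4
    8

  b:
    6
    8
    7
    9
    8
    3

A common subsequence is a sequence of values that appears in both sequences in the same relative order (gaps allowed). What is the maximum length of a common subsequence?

2

Let dp[i][j] be the LCS length of the first i values of a and the first j values of b. dp[i][j] = dp[i-1][j-1]+1 when the i-th and j-th values match, else max(dp[i-1][j], dp[i][j-1]).
    ·  6  8  7  9  8  3
 ·  0  0  0  0  0  0  0
 9  0  0  0  0  1  1  1
 2  0  0  0  0  1  1  1
 7  0  0  0  1  1  1  1
 6  0  1  1  1  1  1  1
 6  0  1  1  1  1  1  1
 4  0  1  1  1  1  1  1
 8  0  1  2  2  2  2  2
dp[7][6] = 2. One LCS (by backtracking along matches): 9, 8.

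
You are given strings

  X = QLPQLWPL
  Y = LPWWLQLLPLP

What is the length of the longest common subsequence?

One common subsequence of length 6: L (X #2, Y #1), then P (X #3, Y #2), then Q (X #4, Y #6), then L (X #5, Y #8), then P (X #7, Y #9), then L (X #8, Y #10). The LCS DP gives dp[8][11] = 6, so this is optimal.

6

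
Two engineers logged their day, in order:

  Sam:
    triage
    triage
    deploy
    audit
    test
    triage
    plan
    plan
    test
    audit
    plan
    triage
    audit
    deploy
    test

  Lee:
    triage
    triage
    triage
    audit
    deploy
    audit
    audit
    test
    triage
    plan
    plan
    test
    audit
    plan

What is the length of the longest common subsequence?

Match triage [1,2]; then triage [2,3]; then deploy [3,5]; then audit [4,7]; then test [5,8]; then triage [6,9]; then plan [7,10]; then plan [8,11]; then test [9,12]; then audit [10,13]; then plan [11,14] — 11 tasks in the same relative order in both, and the DP table's final entry dp[15][14] is also 11, so no common subsequence is longer.

11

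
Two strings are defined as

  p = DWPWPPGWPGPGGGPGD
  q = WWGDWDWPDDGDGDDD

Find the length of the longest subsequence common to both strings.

Match W (p #2, q #1) → W (p #4, q #2) → G (p #7, q #3) → W (p #8, q #7) → P (p #9, q #8) → G (p #10, q #11) → G (p #12, q #13) → D (p #17, q #16) — 8 characters in the same relative order in both. Since dp[17][16] = 8, nothing longer is possible.

8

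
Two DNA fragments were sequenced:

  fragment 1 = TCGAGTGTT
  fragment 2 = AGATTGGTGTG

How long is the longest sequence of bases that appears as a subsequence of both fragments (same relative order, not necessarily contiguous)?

6

Match T at fragment 1[1]=fragment 2[5], G at fragment 1[3]=fragment 2[6], G at fragment 1[5]=fragment 2[7], T at fragment 1[6]=fragment 2[8], G at fragment 1[7]=fragment 2[9], T at fragment 1[8]=fragment 2[10] — 6 bases in the same relative order in both. The LCS DP gives dp[9][11] = 6, so this is optimal.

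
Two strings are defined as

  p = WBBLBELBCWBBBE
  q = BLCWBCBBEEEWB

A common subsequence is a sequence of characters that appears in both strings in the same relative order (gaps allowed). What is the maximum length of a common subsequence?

8

Match B at p[5]=q[1]; then L at p[7]=q[2]; then C at p[9]=q[3]; then W at p[10]=q[4]; then B at p[11]=q[5]; then B at p[12]=q[7]; then B at p[13]=q[8]; then E at p[14]=q[11] — 8 characters in the same relative order in both. Since dp[14][13] = 8, nothing longer is possible.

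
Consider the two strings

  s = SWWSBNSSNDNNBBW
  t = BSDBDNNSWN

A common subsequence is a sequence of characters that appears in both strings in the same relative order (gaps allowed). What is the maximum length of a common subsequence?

Let dp[i][j] be the LCS length of the first i characters of s and the first j characters of t. dp[i][j] = dp[i-1][j-1]+1 when the i-th and j-th characters match, else max(dp[i-1][j], dp[i][j-1]).
    ·  B  S  D  B  D  N  N  S  W  N
 ·  0  0  0  0  0  0  0  0  0  0  0
 S  0  0  1  1  1  1  1  1  1  1  1
 W  0  0  1  1  1  1  1  1  1  2  2
 W  0  0  1  1  1  1  1  1  1  2  2
 S  0  0  1  1  1  1  1  1  2  2  2
 B  0  1  1  1  2  2  2  2  2  2  2
 N  0  1  1  1  2  2  3  3  3  3  3
 S  0  1  2  2  2  2  3  3  4  4  4
 S  0  1  2  2  2  2  3  3  4  4  4
 N  0  1  2  2  2  2  3  4  4  4  5
 D  0  1  2  3  3  3  3  4  4  4  5
 N  0  1  2  3  3  3  4  4  4  4  5
 N  0  1  2  3  3  3  4  5  5  5  5
 B  0  1  2  3  4  4  4  5  5  5  5
 B  0  1  2  3  4  4  4  5  5  5  5
 W  0  1  2  3  4  4  4  5  5  6  6
dp[15][10] = 6. One LCS (by backtracking along matches): SBDNNW.

6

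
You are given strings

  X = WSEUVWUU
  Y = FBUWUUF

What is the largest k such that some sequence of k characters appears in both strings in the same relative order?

One common subsequence of length 4: U at X[4]=Y[3], then W at X[6]=Y[4], then U at X[7]=Y[5], then U at X[8]=Y[6]. Since dp[8][7] = 4, nothing longer is possible.

4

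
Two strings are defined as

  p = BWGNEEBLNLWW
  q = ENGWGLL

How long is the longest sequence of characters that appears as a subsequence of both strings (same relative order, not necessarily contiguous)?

4

Let dp[i][j] be the LCS length of the first i characters of p and the first j characters of q. dp[i][j] = dp[i-1][j-1]+1 when the i-th and j-th characters match, else max(dp[i-1][j], dp[i][j-1]).
    ·  E  N  G  W  G  L  L
 ·  0  0  0  0  0  0  0  0
 B  0  0  0  0  0  0  0  0
 W  0  0  0  0  1  1  1  1
 G  0  0  0  1  1  2  2  2
 N  0  0  1  1  1  2  2  2
 E  0  1  1  1  1  2  2  2
 E  0  1  1  1  1  2  2  2
 B  0  1  1  1  1  2  2  2
 L  0  1  1  1  1  2  3  3
 N  0  1  2  2  2  2  3  3
 L  0  1  2  2  2  2  3  4
 W  0  1  2  2  3  3  3  4
 W  0  1  2  2  3  3  3  4
dp[12][7] = 4. One LCS (by backtracking along matches): WGLL.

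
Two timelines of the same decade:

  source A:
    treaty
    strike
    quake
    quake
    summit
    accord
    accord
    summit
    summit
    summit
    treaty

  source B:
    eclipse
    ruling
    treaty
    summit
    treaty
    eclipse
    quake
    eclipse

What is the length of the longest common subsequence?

3

One common subsequence of length 3: treaty (source A #1, source B #3); then summit (source A #10, source B #4); then treaty (source A #11, source B #5). dp[11][8] = 3 confirms this is the maximum.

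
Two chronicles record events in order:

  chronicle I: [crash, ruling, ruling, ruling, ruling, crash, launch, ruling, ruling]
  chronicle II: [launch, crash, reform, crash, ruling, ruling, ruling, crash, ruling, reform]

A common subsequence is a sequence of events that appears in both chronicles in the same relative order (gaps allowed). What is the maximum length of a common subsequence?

6

Match crash at chronicle I[1]=chronicle II[4]; then ruling at chronicle I[3]=chronicle II[5]; then ruling at chronicle I[4]=chronicle II[6]; then ruling at chronicle I[5]=chronicle II[7]; then crash at chronicle I[6]=chronicle II[8]; then ruling at chronicle I[8]=chronicle II[9] — 6 events in the same relative order in both, and the DP table's final entry dp[9][10] is also 6, so no common subsequence is longer.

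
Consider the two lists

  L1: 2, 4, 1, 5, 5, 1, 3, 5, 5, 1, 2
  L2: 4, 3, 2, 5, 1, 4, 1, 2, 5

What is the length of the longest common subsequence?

Let dp[i][j] be the LCS length of the first i values of L1 and the first j values of L2. dp[i][j] = dp[i-1][j-1]+1 when the i-th and j-th values match, else max(dp[i-1][j], dp[i][j-1]).
    ·  4  3  2  5  1  4  1  2  5
 ·  0  0  0  0  0  0  0  0  0  0
 2  0  0  0  1  1  1  1  1  1  1
 4  0  1  1  1  1  1  2  2  2  2
 1  0  1  1  1  1  2  2  3  3  3
 5  0  1  1  1  2  2  2  3  3  4
 5  0  1  1  1  2  2  2  3  3  4
 1  0  1  1  1  2  3  3  3  3  4
 3  0  1  2  2  2  3  3  3  3  4
 5  0  1  2  2  3  3  3  3  3  4
 5  0  1  2  2  3  3  3  3  3  4
 1  0  1  2  2  3  4  4  4  4  4
 2  0  1  2  3  3  4  4  4  5  5
dp[11][9] = 5. One LCS (by backtracking along matches): 2, 5, 1, 1, 2.

5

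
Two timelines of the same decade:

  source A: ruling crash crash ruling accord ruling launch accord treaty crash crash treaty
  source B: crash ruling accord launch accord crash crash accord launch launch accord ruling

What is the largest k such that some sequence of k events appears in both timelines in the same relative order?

7

Taking crash [3,1] → ruling [4,2] → accord [5,3] → launch [7,4] → accord [8,5] → crash [10,6] → crash [11,7] gives a common subsequence of length 7, and the DP table's final entry dp[12][12] is also 7, so no common subsequence is longer.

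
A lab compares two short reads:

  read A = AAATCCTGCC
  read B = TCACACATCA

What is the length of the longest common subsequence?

One common subsequence of length 5: A at read A[1]=read B[3]; then A at read A[2]=read B[5]; then A at read A[3]=read B[7]; then T at read A[4]=read B[8]; then C at read A[5]=read B[9], and the DP table's final entry dp[10][10] is also 5, so no common subsequence is longer.

5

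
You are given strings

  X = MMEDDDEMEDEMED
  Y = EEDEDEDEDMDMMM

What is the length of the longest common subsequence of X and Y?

8

Taking E [3,2], then D [4,3], then D [5,5], then D [6,7], then E [7,8], then M [8,10], then D [10,11], then M [12,14] gives a common subsequence of length 8, and the DP table's final entry dp[14][14] is also 8, so no common subsequence is longer.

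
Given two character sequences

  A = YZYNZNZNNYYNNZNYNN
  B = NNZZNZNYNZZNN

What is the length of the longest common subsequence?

Match Z at A[2]=B[3], Z at A[5]=B[4], N at A[6]=B[5], Z at A[7]=B[6], N at A[9]=B[7], Y at A[11]=B[8], N at A[12]=B[9], Z at A[14]=B[11], N at A[17]=B[12], N at A[18]=B[13] — 10 characters in the same relative order in both, and the DP table's final entry dp[18][13] is also 10, so no common subsequence is longer.

10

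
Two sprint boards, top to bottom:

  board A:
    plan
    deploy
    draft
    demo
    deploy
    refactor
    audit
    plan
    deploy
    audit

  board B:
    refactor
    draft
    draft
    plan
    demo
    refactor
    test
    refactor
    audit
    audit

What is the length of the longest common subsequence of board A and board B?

Pick plan at board A[1]=board B[4], demo at board A[4]=board B[5], refactor at board A[6]=board B[8], audit at board A[7]=board B[9], audit at board A[10]=board B[10]; all 5 tasks appear in both, in order. The LCS DP gives dp[10][10] = 5, so this is optimal.

5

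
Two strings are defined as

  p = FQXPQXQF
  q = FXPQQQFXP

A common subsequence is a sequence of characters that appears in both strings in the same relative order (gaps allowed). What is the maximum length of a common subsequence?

6

Let dp[i][j] be the LCS length of the first i characters of p and the first j characters of q. dp[i][j] = dp[i-1][j-1]+1 when the i-th and j-th characters match, else max(dp[i-1][j], dp[i][j-1]).
    ·  F  X  P  Q  Q  Q  F  X  P
 ·  0  0  0  0  0  0  0  0  0  0
 F  0  1  1  1  1  1  1  1  1  1
 Q  0  1  1  1  2  2  2  2  2  2
 X  0  1  2  2  2  2  2  2  3  3
 P  0  1  2  3  3  3  3  3  3  4
 Q  0  1  2  3  4  4  4  4  4  4
 X  0  1  2  3  4  4  4  4  5  5
 Q  0  1  2  3  4  5  5  5  5  5
 F  0  1  2  3  4  5  5  6  6  6
dp[8][9] = 6. One LCS (by backtracking along matches): FXPQQF.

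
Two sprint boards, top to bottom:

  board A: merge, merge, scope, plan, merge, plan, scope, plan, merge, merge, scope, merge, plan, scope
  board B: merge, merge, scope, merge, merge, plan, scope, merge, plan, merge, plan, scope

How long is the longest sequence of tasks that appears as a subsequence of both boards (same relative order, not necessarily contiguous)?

10

One common subsequence of length 10: merge at board A[1]=board B[1] → merge at board A[2]=board B[2] → scope at board A[3]=board B[3] → merge at board A[5]=board B[5] → plan at board A[6]=board B[6] → scope at board A[7]=board B[7] → plan at board A[8]=board B[9] → merge at board A[12]=board B[10] → plan at board A[13]=board B[11] → scope at board A[14]=board B[12]. Since dp[14][12] = 10, nothing longer is possible.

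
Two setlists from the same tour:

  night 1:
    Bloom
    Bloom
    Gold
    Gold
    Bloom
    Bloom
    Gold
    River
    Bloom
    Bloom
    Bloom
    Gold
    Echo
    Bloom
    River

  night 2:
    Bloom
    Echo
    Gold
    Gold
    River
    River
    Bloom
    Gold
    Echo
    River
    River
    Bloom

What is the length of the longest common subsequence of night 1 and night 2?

8

Pick Bloom at night 1[1]=night 2[1], then Gold at night 1[3]=night 2[3], then Gold at night 1[4]=night 2[4], then River at night 1[8]=night 2[6], then Bloom at night 1[11]=night 2[7], then Gold at night 1[12]=night 2[8], then Echo at night 1[13]=night 2[9], then Bloom at night 1[14]=night 2[12]; all 8 songs appear in both, in order. Since dp[15][12] = 8, nothing longer is possible.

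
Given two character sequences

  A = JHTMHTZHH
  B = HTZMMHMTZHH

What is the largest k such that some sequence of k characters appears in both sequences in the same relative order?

8

Pick H at A[2]=B[1] → T at A[3]=B[2] → M at A[4]=B[5] → H at A[5]=B[6] → T at A[6]=B[8] → Z at A[7]=B[9] → H at A[8]=B[10] → H at A[9]=B[11]; all 8 characters appear in both, in order, and the DP table's final entry dp[9][11] is also 8, so no common subsequence is longer.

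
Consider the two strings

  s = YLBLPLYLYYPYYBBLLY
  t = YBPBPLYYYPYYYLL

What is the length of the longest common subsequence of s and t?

12

Pick Y [1,1], then B [3,4], then P [5,5], then L [6,6], then Y [7,7], then Y [9,8], then Y [10,9], then P [11,10], then Y [12,12], then Y [13,13], then L [16,14], then L [17,15]; all 12 characters appear in both, in order, and the DP table's final entry dp[18][15] is also 12, so no common subsequence is longer.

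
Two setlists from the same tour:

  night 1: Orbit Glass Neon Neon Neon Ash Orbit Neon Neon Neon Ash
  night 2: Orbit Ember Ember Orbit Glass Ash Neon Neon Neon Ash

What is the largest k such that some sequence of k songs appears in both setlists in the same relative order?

7

Match Orbit [1,4], then Glass [2,5], then Ash [6,6], then Neon [8,7], then Neon [9,8], then Neon [10,9], then Ash [11,10] — 7 songs in the same relative order in both. dp[11][10] = 7 confirms this is the maximum.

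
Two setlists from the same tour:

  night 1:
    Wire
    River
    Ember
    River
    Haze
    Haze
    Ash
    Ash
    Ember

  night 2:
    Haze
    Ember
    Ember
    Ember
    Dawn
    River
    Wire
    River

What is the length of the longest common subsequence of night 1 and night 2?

2

Pick Wire [1,7], River [4,8]; all 2 songs appear in both, in order. Since dp[9][8] = 2, nothing longer is possible.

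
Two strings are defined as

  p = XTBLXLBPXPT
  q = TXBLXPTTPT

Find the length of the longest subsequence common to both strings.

7

Match X at p[1]=q[2], then B at p[3]=q[3], then L at p[4]=q[4], then X at p[5]=q[5], then P at p[8]=q[6], then P at p[10]=q[9], then T at p[11]=q[10] — 7 characters in the same relative order in both, and the DP table's final entry dp[11][10] is also 7, so no common subsequence is longer.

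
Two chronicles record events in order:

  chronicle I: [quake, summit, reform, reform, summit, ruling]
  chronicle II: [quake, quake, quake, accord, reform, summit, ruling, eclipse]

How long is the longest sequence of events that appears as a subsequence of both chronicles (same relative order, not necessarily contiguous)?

4

Match quake [1,3]; then reform [4,5]; then summit [5,6]; then ruling [6,7] — 4 events in the same relative order in both. dp[6][8] = 4 confirms this is the maximum.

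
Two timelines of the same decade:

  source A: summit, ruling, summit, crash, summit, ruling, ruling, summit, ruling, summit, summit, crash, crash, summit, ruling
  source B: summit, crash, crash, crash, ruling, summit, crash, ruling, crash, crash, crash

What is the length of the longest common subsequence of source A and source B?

Pick summit [1,1] → ruling [2,5] → summit [3,6] → crash [4,7] → ruling [6,8] → crash [12,10] → crash [13,11]; all 7 events appear in both, in order. dp[15][11] = 7 confirms this is the maximum.

7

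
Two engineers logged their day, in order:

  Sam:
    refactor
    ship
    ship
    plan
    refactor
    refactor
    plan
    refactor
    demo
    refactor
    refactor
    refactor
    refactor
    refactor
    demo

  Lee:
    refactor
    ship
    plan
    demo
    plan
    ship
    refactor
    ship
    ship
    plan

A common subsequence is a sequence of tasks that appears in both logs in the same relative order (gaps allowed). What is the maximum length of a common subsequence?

5

Pick refactor at Sam[1]=Lee[1], ship at Sam[2]=Lee[2], ship at Sam[3]=Lee[6], refactor at Sam[5]=Lee[7], plan at Sam[7]=Lee[10]; all 5 tasks appear in both, in order. Since dp[15][10] = 5, nothing longer is possible.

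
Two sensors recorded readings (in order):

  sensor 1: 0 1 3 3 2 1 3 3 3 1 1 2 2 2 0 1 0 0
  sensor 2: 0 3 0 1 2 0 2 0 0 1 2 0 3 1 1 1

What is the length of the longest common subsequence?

8

Taking 0 at sensor 1[1]=sensor 2[3], 1 at sensor 1[2]=sensor 2[4], 2 at sensor 1[5]=sensor 2[7], 1 at sensor 1[6]=sensor 2[10], 3 at sensor 1[9]=sensor 2[13], 1 at sensor 1[10]=sensor 2[14], 1 at sensor 1[11]=sensor 2[15], 1 at sensor 1[16]=sensor 2[16] gives a common subsequence of length 8. The LCS DP gives dp[18][16] = 8, so this is optimal.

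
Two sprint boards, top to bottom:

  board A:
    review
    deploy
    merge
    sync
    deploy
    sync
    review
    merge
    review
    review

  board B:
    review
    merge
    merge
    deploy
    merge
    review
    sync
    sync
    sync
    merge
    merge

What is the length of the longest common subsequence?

6

Match review (board A #1, board B #1), then deploy (board A #2, board B #4), then merge (board A #3, board B #5), then sync (board A #4, board B #8), then sync (board A #6, board B #9), then merge (board A #8, board B #11) — 6 tasks in the same relative order in both. The LCS DP gives dp[10][11] = 6, so this is optimal.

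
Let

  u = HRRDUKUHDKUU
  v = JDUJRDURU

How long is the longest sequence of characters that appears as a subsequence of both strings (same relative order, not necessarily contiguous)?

Let dp[i][j] be the LCS length of the first i characters of u and the first j characters of v. dp[i][j] = dp[i-1][j-1]+1 when the i-th and j-th characters match, else max(dp[i-1][j], dp[i][j-1]).
    ·  J  D  U  J  R  D  U  R  U
 ·  0  0  0  0  0  0  0  0  0  0
 H  0  0  0  0  0  0  0  0  0  0
 R  0  0  0  0  0  1  1  1  1  1
 R  0  0  0  0  0  1  1  1  2  2
 D  0  0  1  1  1  1  2  2  2  2
 U  0  0  1  2  2  2  2  3  3  3
 K  0  0  1  2  2  2  2  3  3  3
 U  0  0  1  2  2  2  2  3  3  4
 H  0  0  1  2  2  2  2  3  3  4
 D  0  0  1  2  2  2  3  3  3  4
 K  0  0  1  2  2  2  3  3  3  4
 U  0  0  1  2  2  2  3  4  4  4
 U  0  0  1  2  2  2  3  4  4  5
dp[12][9] = 5. One LCS (by backtracking along matches): DUDUU.

5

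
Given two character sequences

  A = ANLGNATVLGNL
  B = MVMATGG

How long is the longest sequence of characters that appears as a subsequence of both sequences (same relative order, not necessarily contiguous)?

3

Let dp[i][j] be the LCS length of the first i characters of A and the first j characters of B. dp[i][j] = dp[i-1][j-1]+1 when the i-th and j-th characters match, else max(dp[i-1][j], dp[i][j-1]).
    ·  M  V  M  A  T  G  G
 ·  0  0  0  0  0  0  0  0
 A  0  0  0  0  1  1  1  1
 N  0  0  0  0  1  1  1  1
 L  0  0  0  0  1  1  1  1
 G  0  0  0  0  1  1  2  2
 N  0  0  0  0  1  1  2  2
 A  0  0  0  0  1  1  2  2
 T  0  0  0  0  1  2  2  2
 V  0  0  1  1  1  2  2  2
 L  0  0  1  1  1  2  2  2
 G  0  0  1  1  1  2  3  3
 N  0  0  1  1  1  2  3  3
 L  0  0  1  1  1  2  3  3
dp[12][7] = 3. One LCS (by backtracking along matches): AGG.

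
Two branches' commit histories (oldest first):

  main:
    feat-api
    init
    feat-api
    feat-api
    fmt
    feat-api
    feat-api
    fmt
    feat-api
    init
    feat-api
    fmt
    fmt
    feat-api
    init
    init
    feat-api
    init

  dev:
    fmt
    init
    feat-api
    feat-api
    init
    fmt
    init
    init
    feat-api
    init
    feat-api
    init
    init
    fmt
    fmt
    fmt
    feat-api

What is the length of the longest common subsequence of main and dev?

10

Match init at main[2]=dev[2], then feat-api at main[3]=dev[3], then feat-api at main[4]=dev[4], then fmt at main[5]=dev[6], then feat-api at main[6]=dev[9], then feat-api at main[7]=dev[11], then fmt at main[8]=dev[14], then fmt at main[12]=dev[15], then fmt at main[13]=dev[16], then feat-api at main[17]=dev[17] — 10 commits in the same relative order in both. dp[18][17] = 10 confirms this is the maximum.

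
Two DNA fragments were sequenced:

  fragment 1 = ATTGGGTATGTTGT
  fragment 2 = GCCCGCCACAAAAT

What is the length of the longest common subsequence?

Match G (fragment 1 #4, fragment 2 #1); then G (fragment 1 #5, fragment 2 #5); then A (fragment 1 #8, fragment 2 #13); then T (fragment 1 #14, fragment 2 #14) — 4 bases in the same relative order in both, and the DP table's final entry dp[14][14] is also 4, so no common subsequence is longer.

4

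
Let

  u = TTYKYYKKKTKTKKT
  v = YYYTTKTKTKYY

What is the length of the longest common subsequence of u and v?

One common subsequence of length 8: Y at u[3]=v[1], then Y at u[5]=v[2], then Y at u[6]=v[3], then K at u[9]=v[6], then T at u[10]=v[7], then K at u[11]=v[8], then T at u[12]=v[9], then K at u[13]=v[10]. dp[15][12] = 8 confirms this is the maximum.

8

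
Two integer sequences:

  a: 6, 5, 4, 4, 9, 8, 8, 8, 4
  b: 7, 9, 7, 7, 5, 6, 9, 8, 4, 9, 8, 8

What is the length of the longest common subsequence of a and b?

Taking 6 [1,6] → 4 [4,9] → 9 [5,10] → 8 [7,11] → 8 [8,12] gives a common subsequence of length 5, and the DP table's final entry dp[9][12] is also 5, so no common subsequence is longer.

5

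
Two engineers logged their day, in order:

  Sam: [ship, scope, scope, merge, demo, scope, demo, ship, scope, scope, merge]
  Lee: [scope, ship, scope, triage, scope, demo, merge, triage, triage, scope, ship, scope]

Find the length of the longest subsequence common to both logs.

One common subsequence of length 7: ship (Sam #1, Lee #2) → scope (Sam #2, Lee #3) → scope (Sam #3, Lee #5) → merge (Sam #4, Lee #7) → scope (Sam #6, Lee #10) → ship (Sam #8, Lee #11) → scope (Sam #10, Lee #12). dp[11][12] = 7 confirms this is the maximum.

7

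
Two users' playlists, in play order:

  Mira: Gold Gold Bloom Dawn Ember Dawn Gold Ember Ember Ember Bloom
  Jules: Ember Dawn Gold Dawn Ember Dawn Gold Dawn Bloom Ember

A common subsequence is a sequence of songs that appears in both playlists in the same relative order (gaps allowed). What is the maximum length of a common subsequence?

6

One common subsequence of length 6: Gold at Mira[2]=Jules[3]; then Dawn at Mira[4]=Jules[4]; then Ember at Mira[5]=Jules[5]; then Dawn at Mira[6]=Jules[6]; then Gold at Mira[7]=Jules[7]; then Ember at Mira[10]=Jules[10], and the DP table's final entry dp[11][10] is also 6, so no common subsequence is longer.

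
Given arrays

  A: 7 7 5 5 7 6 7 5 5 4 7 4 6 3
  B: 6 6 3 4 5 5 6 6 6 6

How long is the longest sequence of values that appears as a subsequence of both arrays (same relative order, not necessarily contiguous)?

Taking 5 at A[3]=B[5]; then 5 at A[4]=B[6]; then 6 at A[6]=B[9]; then 6 at A[13]=B[10] gives a common subsequence of length 4. Since dp[14][10] = 4, nothing longer is possible.

4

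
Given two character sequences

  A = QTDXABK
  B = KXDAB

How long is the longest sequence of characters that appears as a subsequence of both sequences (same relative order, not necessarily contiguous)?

Let dp[i][j] be the LCS length of the first i characters of A and the first j characters of B. dp[i][j] = dp[i-1][j-1]+1 when the i-th and j-th characters match, else max(dp[i-1][j], dp[i][j-1]).
    ·  K  X  D  A  B
 ·  0  0  0  0  0  0
 Q  0  0  0  0  0  0
 T  0  0  0  0  0  0
 D  0  0  0  1  1  1
 X  0  0  1  1  1  1
 A  0  0  1  1  2  2
 B  0  0  1  1  2  3
 K  0  1  1  1  2  3
dp[7][5] = 3. One LCS (by backtracking along matches): DAB.

3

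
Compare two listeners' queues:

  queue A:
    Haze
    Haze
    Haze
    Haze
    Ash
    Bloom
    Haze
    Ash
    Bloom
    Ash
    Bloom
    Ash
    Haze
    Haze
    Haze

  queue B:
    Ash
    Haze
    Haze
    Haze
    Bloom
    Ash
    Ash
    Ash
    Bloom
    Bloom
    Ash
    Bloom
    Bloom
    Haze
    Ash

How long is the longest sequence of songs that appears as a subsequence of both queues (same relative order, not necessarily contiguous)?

9

One common subsequence of length 9: Haze (queue A #1, queue B #2), then Haze (queue A #2, queue B #3), then Haze (queue A #3, queue B #4), then Ash (queue A #5, queue B #8), then Bloom (queue A #6, queue B #10), then Ash (queue A #8, queue B #11), then Bloom (queue A #9, queue B #12), then Bloom (queue A #11, queue B #13), then Ash (queue A #12, queue B #15). dp[15][15] = 9 confirms this is the maximum.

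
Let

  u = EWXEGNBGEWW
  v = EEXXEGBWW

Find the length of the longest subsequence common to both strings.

7

One common subsequence of length 7: E at u[1]=v[2]; then X at u[3]=v[4]; then E at u[4]=v[5]; then G at u[5]=v[6]; then B at u[7]=v[7]; then W at u[10]=v[8]; then W at u[11]=v[9], and the DP table's final entry dp[11][9] is also 7, so no common subsequence is longer.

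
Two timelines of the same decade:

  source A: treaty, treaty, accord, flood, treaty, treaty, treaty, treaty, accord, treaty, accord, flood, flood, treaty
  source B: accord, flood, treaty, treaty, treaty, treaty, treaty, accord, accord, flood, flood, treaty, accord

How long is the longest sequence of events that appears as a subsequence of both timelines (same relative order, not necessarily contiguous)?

11

One common subsequence of length 11: accord (source A #3, source B #1); then flood (source A #4, source B #2); then treaty (source A #5, source B #4); then treaty (source A #6, source B #5); then treaty (source A #7, source B #6); then treaty (source A #8, source B #7); then accord (source A #9, source B #8); then accord (source A #11, source B #9); then flood (source A #12, source B #10); then flood (source A #13, source B #11); then treaty (source A #14, source B #12), and the DP table's final entry dp[14][13] is also 11, so no common subsequence is longer.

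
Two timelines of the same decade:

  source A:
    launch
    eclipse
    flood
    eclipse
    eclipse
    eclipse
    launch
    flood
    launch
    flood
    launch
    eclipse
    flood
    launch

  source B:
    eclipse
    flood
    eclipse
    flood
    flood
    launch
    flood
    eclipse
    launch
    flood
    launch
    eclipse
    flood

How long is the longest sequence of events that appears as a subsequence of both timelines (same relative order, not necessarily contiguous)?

Pick eclipse [2,1]; then flood [3,2]; then eclipse [4,3]; then launch [7,6]; then flood [8,7]; then launch [9,9]; then flood [10,10]; then launch [11,11]; then eclipse [12,12]; then flood [13,13]; all 10 events appear in both, in order. The LCS DP gives dp[14][13] = 10, so this is optimal.

10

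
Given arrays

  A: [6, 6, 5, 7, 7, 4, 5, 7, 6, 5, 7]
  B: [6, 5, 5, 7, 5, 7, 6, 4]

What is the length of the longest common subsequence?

6

Let dp[i][j] be the LCS length of the first i values of A and the first j values of B. dp[i][j] = dp[i-1][j-1]+1 when the i-th and j-th values match, else max(dp[i-1][j], dp[i][j-1]).
    ·  6  5  5  7  5  7  6  4
 ·  0  0  0  0  0  0  0  0  0
 6  0  1  1  1  1  1  1  1  1
 6  0  1  1  1  1  1  1  2  2
 5  0  1  2  2  2  2  2  2  2
 7  0  1  2  2  3  3  3  3  3
 7  0  1  2  2  3  3  4  4  4
 4  0  1  2  2  3  3  4  4  5
 5  0  1  2  3  3  4  4  4  5
 7  0  1  2  3  4  4  5  5  5
 6  0  1  2  3  4  4  5  6  6
 5  0  1  2  3  4  5  5  6  6
 7  0  1  2  3  4  5  6  6  6
dp[11][8] = 6. One LCS (by backtracking along matches): 6, 5, 7, 5, 7, 6.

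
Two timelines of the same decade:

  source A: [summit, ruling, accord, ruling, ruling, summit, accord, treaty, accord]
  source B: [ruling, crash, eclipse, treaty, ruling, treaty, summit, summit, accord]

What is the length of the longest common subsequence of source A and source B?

4

Pick ruling (source A #2, source B #1), then ruling (source A #4, source B #5), then summit (source A #6, source B #8), then accord (source A #9, source B #9); all 4 events appear in both, in order. dp[9][9] = 4 confirms this is the maximum.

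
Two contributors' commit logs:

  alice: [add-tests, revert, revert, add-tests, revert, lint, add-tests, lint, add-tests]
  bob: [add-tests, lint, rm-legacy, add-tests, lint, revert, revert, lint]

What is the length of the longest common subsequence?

Pick add-tests (alice #1, bob #4); then revert (alice #3, bob #6); then revert (alice #5, bob #7); then lint (alice #8, bob #8); all 4 commits appear in both, in order. dp[9][8] = 4 confirms this is the maximum.

4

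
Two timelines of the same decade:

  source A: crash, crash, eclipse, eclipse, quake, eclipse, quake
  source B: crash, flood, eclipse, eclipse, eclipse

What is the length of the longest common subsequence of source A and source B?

4

Pick crash [1,1], eclipse [3,3], eclipse [4,4], eclipse [6,5]; all 4 events appear in both, in order. dp[7][5] = 4 confirms this is the maximum.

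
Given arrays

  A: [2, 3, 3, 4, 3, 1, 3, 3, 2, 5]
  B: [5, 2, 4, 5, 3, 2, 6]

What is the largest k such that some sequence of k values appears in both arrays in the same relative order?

Taking 2 [1,2], then 4 [4,3], then 3 [8,5], then 2 [9,6] gives a common subsequence of length 4, and the DP table's final entry dp[10][7] is also 4, so no common subsequence is longer.

4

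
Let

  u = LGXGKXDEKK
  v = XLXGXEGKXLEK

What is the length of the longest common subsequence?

8

Let dp[i][j] be the LCS length of the first i characters of u and the first j characters of v. dp[i][j] = dp[i-1][j-1]+1 when the i-th and j-th characters match, else max(dp[i-1][j], dp[i][j-1]).
    ·  X  L  X  G  X  E  G  K  X  L  E  K
 ·  0  0  0  0  0  0  0  0  0  0  0  0  0
 L  0  0  1  1  1  1  1  1  1  1  1  1  1
 G  0  0  1  1  2  2  2  2  2  2  2  2  2
 X  0  1  1  2  2  3  3  3  3  3  3  3  3
 G  0  1  1  2  3  3  3  4  4  4  4  4  4
 K  0  1  1  2  3  3  3  4  5  5  5  5  5
 X  0  1  1  2  3  4  4  4  5  6  6  6  6
 D  0  1  1  2  3  4  4  4  5  6  6  6  6
 E  0  1  1  2  3  4  5  5  5  6  6  7  7
 K  0  1  1  2  3  4  5  5  6  6  6  7  8
 K  0  1  1  2  3  4  5  5  6  6  6  7  8
dp[10][12] = 8. One LCS (by backtracking along matches): LGXGKXEK.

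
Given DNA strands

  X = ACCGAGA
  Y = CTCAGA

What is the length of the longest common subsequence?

Match C at X[2]=Y[1], C at X[3]=Y[3], A at X[5]=Y[4], G at X[6]=Y[5], A at X[7]=Y[6] — 5 bases in the same relative order in both. dp[7][6] = 5 confirms this is the maximum.

5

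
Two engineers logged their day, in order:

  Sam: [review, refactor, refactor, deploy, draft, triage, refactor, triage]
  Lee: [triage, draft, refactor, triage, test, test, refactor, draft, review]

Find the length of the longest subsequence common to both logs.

3

Taking refactor (Sam #2, Lee #3), refactor (Sam #3, Lee #7), draft (Sam #5, Lee #8) gives a common subsequence of length 3, and the DP table's final entry dp[8][9] is also 3, so no common subsequence is longer.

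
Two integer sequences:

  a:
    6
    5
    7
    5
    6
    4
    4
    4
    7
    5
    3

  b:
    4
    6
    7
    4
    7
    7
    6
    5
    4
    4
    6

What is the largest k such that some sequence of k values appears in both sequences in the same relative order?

5

Match 6 (a #1, b #2); then 7 (a #3, b #6); then 5 (a #4, b #8); then 4 (a #6, b #9); then 4 (a #7, b #10) — 5 values in the same relative order in both. The LCS DP gives dp[11][11] = 5, so this is optimal.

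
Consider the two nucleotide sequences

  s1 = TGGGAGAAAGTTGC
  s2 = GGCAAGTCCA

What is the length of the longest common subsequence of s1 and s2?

One common subsequence of length 7: G at s1[2]=s2[1]; then G at s1[3]=s2[2]; then A at s1[8]=s2[4]; then A at s1[9]=s2[5]; then G at s1[10]=s2[6]; then T at s1[11]=s2[7]; then C at s1[14]=s2[9]. The LCS DP gives dp[14][10] = 7, so this is optimal.

7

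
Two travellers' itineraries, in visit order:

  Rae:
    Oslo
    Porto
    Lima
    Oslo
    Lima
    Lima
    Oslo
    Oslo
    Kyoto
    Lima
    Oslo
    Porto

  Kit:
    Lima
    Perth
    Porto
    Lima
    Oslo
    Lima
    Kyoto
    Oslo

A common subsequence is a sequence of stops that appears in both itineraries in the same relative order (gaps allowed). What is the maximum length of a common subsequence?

Taking Porto [2,3] → Lima [3,4] → Oslo [4,5] → Lima [6,6] → Kyoto [9,7] → Oslo [11,8] gives a common subsequence of length 6. Since dp[12][8] = 6, nothing longer is possible.

6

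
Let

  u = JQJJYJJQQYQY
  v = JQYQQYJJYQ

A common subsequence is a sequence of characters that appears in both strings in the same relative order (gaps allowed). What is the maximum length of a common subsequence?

Let dp[i][j] be the LCS length of the first i characters of u and the first j characters of v. dp[i][j] = dp[i-1][j-1]+1 when the i-th and j-th characters match, else max(dp[i-1][j], dp[i][j-1]).
    ·  J  Q  Y  Q  Q  Y  J  J  Y  Q
 ·  0  0  0  0  0  0  0  0  0  0  0
 J  0  1  1  1  1  1  1  1  1  1  1
 Q  0  1  2  2  2  2  2  2  2  2  2
 J  0  1  2  2  2  2  2  3  3  3  3
 J  0  1  2  2  2  2  2  3  4  4  4
 Y  0  1  2  3  3  3  3  3  4  5  5
 J  0  1  2  3  3  3  3  4  4  5  5
 J  0  1  2  3  3  3  3  4  5  5  5
 Q  0  1  2  3  4  4  4  4  5  5  6
 Q  0  1  2  3  4  5  5  5  5  5  6
 Y  0  1  2  3  4  5  6  6  6  6  6
 Q  0  1  2  3  4  5  6  6  6  6  7
 Y  0  1  2  3  4  5  6  6  6  7  7
dp[12][10] = 7. One LCS (by backtracking along matches): JQYJJYQ.

7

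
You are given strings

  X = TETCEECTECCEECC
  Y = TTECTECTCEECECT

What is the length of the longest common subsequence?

12

Pick T [1,1], T [3,2], E [6,3], C [7,4], T [8,5], E [9,6], C [10,7], C [11,9], E [12,10], E [13,11], C [14,12], C [15,14]; all 12 characters appear in both, in order. The LCS DP gives dp[15][15] = 12, so this is optimal.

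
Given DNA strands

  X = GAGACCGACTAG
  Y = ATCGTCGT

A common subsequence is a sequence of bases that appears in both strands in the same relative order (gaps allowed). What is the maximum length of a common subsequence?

5

One common subsequence of length 5: A (X #2, Y #1), G (X #3, Y #4), C (X #6, Y #6), G (X #7, Y #7), T (X #10, Y #8). dp[12][8] = 5 confirms this is the maximum.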